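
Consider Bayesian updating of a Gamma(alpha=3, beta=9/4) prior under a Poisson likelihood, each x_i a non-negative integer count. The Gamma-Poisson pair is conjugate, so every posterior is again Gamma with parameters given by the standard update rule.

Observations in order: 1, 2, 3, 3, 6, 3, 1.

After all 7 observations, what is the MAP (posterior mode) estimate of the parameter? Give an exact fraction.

84/37

obs 1: x=1 → posterior Gamma(4, 13/4)
obs 2: x=2 → posterior Gamma(6, 17/4)
obs 3: x=3 → posterior Gamma(9, 21/4)
obs 4: x=3 → posterior Gamma(12, 25/4)
obs 5: x=6 → posterior Gamma(18, 29/4)
obs 6: x=3 → posterior Gamma(21, 33/4)
obs 7: x=1 → posterior Gamma(22, 37/4)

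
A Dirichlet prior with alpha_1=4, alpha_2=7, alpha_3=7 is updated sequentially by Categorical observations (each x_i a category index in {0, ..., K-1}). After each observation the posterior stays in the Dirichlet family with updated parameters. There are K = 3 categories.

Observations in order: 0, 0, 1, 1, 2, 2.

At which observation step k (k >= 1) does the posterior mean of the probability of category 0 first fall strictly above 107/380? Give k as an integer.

obs 1: x=0 → posterior Dirichlet(5, 7, 7)
obs 2: x=0 → posterior Dirichlet(6, 7, 7)
obs 3: x=1 → posterior Dirichlet(6, 8, 7)
obs 4: x=1 → posterior Dirichlet(6, 9, 7)
obs 5: x=2 → posterior Dirichlet(6, 9, 8)
obs 6: x=2 → posterior Dirichlet(6, 9, 9)

k = 2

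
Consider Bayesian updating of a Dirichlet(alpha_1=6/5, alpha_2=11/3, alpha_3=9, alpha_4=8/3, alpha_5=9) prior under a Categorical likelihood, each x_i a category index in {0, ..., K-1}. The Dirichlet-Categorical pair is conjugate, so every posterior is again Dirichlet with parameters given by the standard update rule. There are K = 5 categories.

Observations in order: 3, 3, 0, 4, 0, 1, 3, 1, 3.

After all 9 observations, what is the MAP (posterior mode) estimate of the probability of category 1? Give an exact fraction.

obs 1: x=3 → posterior Dirichlet(6/5, 11/3, 9, 11/3, 9)
obs 2: x=3 → posterior Dirichlet(6/5, 11/3, 9, 14/3, 9)
obs 3: x=0 → posterior Dirichlet(11/5, 11/3, 9, 14/3, 9)
obs 4: x=4 → posterior Dirichlet(11/5, 11/3, 9, 14/3, 10)
obs 5: x=0 → posterior Dirichlet(16/5, 11/3, 9, 14/3, 10)
obs 6: x=1 → posterior Dirichlet(16/5, 14/3, 9, 14/3, 10)
obs 7: x=3 → posterior Dirichlet(16/5, 14/3, 9, 17/3, 10)
obs 8: x=1 → posterior Dirichlet(16/5, 17/3, 9, 17/3, 10)
obs 9: x=3 → posterior Dirichlet(16/5, 17/3, 9, 20/3, 10)

70/443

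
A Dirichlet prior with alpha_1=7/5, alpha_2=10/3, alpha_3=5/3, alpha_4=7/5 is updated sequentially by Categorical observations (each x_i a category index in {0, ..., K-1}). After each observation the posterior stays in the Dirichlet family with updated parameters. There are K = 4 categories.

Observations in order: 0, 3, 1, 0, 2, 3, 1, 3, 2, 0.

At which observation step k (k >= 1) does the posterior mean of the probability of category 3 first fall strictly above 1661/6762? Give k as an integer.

k = 6

obs 1: x=0 → posterior Dirichlet(12/5, 10/3, 5/3, 7/5)
obs 2: x=3 → posterior Dirichlet(12/5, 10/3, 5/3, 12/5)
obs 3: x=1 → posterior Dirichlet(12/5, 13/3, 5/3, 12/5)
obs 4: x=0 → posterior Dirichlet(17/5, 13/3, 5/3, 12/5)
obs 5: x=2 → posterior Dirichlet(17/5, 13/3, 8/3, 12/5)
obs 6: x=3 → posterior Dirichlet(17/5, 13/3, 8/3, 17/5)
obs 7: x=1 → posterior Dirichlet(17/5, 16/3, 8/3, 17/5)
obs 8: x=3 → posterior Dirichlet(17/5, 16/3, 8/3, 22/5)
obs 9: x=2 → posterior Dirichlet(17/5, 16/3, 11/3, 22/5)
obs 10: x=0 → posterior Dirichlet(22/5, 16/3, 11/3, 22/5)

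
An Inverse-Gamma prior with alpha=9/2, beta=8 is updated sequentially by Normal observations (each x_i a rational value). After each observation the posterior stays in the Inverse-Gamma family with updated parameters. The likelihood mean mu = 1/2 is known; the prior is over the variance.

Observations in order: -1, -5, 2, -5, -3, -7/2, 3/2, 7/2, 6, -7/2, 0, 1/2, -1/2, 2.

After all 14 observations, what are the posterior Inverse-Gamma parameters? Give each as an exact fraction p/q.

alpha=23/2, beta=169/2

obs 1: x=-1 → posterior Inverse-Gamma(5, 73/8)
obs 2: x=-5 → posterior Inverse-Gamma(11/2, 97/4)
obs 3: x=2 → posterior Inverse-Gamma(6, 203/8)
obs 4: x=-5 → posterior Inverse-Gamma(13/2, 81/2)
obs 5: x=-3 → posterior Inverse-Gamma(7, 373/8)
obs 6: x=-7/2 → posterior Inverse-Gamma(15/2, 437/8)
obs 7: x=3/2 → posterior Inverse-Gamma(8, 441/8)
obs 8: x=7/2 → posterior Inverse-Gamma(17/2, 477/8)
obs 9: x=6 → posterior Inverse-Gamma(9, 299/4)
obs 10: x=-7/2 → posterior Inverse-Gamma(19/2, 331/4)
obs 11: x=0 → posterior Inverse-Gamma(10, 663/8)
obs 12: x=1/2 → posterior Inverse-Gamma(21/2, 663/8)
obs 13: x=-1/2 → posterior Inverse-Gamma(11, 667/8)
obs 14: x=2 → posterior Inverse-Gamma(23/2, 169/2)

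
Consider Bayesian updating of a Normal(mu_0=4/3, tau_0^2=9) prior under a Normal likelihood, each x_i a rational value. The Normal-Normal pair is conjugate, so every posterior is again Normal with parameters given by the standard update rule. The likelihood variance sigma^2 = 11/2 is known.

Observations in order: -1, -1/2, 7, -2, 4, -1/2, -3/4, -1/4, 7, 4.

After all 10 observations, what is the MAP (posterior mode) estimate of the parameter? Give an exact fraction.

obs 1: x=-1 → posterior Normal(-10/87, 99/29)
obs 2: x=-1/2 → posterior Normal(-37/141, 99/47)
obs 3: x=7 → posterior Normal(341/195, 99/65)
obs 4: x=-2 → posterior Normal(233/249, 99/83)
obs 5: x=4 → posterior Normal(449/303, 99/101)
obs 6: x=-1/2 → posterior Normal(422/357, 99/119)
obs 7: x=-3/4 → posterior Normal(763/822, 99/137)
obs 8: x=-1/4 → posterior Normal(368/465, 99/155)
obs 9: x=7 → posterior Normal(746/519, 99/173)
obs 10: x=4 → posterior Normal(962/573, 99/191)

962/573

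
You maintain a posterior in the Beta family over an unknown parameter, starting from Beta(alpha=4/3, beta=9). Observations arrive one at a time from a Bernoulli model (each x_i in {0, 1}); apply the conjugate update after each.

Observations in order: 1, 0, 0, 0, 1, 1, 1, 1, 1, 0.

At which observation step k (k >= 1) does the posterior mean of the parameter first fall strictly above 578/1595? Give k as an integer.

obs 1: x=1 → posterior Beta(7/3, 9)
obs 2: x=0 → posterior Beta(7/3, 10)
obs 3: x=0 → posterior Beta(7/3, 11)
obs 4: x=0 → posterior Beta(7/3, 12)
obs 5: x=1 → posterior Beta(10/3, 12)
obs 6: x=1 → posterior Beta(13/3, 12)
obs 7: x=1 → posterior Beta(16/3, 12)
obs 8: x=1 → posterior Beta(19/3, 12)
obs 9: x=1 → posterior Beta(22/3, 12)
obs 10: x=0 → posterior Beta(22/3, 13)

k = 9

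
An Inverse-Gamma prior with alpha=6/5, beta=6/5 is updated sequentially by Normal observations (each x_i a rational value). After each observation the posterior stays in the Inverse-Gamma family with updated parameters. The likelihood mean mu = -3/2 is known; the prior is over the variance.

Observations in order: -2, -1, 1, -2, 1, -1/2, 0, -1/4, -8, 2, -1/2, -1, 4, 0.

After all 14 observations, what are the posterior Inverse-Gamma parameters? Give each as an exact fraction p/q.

obs 1: x=-2 → posterior Inverse-Gamma(17/10, 53/40)
obs 2: x=-1 → posterior Inverse-Gamma(11/5, 29/20)
obs 3: x=1 → posterior Inverse-Gamma(27/10, 183/40)
obs 4: x=-2 → posterior Inverse-Gamma(16/5, 47/10)
obs 5: x=1 → posterior Inverse-Gamma(37/10, 313/40)
obs 6: x=-1/2 → posterior Inverse-Gamma(21/5, 333/40)
obs 7: x=0 → posterior Inverse-Gamma(47/10, 189/20)
obs 8: x=-1/4 → posterior Inverse-Gamma(26/5, 1637/160)
obs 9: x=-8 → posterior Inverse-Gamma(57/10, 5017/160)
obs 10: x=2 → posterior Inverse-Gamma(31/5, 5997/160)
obs 11: x=-1/2 → posterior Inverse-Gamma(67/10, 6077/160)
obs 12: x=-1 → posterior Inverse-Gamma(36/5, 6097/160)
obs 13: x=4 → posterior Inverse-Gamma(77/10, 8517/160)
obs 14: x=0 → posterior Inverse-Gamma(41/5, 8697/160)

alpha=41/5, beta=8697/160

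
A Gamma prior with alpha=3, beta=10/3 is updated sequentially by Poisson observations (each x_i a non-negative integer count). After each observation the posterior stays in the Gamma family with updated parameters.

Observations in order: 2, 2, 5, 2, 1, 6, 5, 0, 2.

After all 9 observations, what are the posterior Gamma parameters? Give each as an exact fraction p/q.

alpha=28, beta=37/3

obs 1: x=2 → posterior Gamma(5, 13/3)
obs 2: x=2 → posterior Gamma(7, 16/3)
obs 3: x=5 → posterior Gamma(12, 19/3)
obs 4: x=2 → posterior Gamma(14, 22/3)
obs 5: x=1 → posterior Gamma(15, 25/3)
obs 6: x=6 → posterior Gamma(21, 28/3)
obs 7: x=5 → posterior Gamma(26, 31/3)
obs 8: x=0 → posterior Gamma(26, 34/3)
obs 9: x=2 → posterior Gamma(28, 37/3)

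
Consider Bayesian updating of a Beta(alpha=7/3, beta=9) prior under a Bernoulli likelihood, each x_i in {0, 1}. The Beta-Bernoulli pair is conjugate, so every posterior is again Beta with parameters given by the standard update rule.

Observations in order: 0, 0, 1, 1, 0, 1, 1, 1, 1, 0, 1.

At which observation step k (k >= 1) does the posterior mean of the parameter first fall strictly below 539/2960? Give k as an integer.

k = 2

obs 1: x=0 → posterior Beta(7/3, 10)
obs 2: x=0 → posterior Beta(7/3, 11)
obs 3: x=1 → posterior Beta(10/3, 11)
obs 4: x=1 → posterior Beta(13/3, 11)
obs 5: x=0 → posterior Beta(13/3, 12)
obs 6: x=1 → posterior Beta(16/3, 12)
obs 7: x=1 → posterior Beta(19/3, 12)
obs 8: x=1 → posterior Beta(22/3, 12)
obs 9: x=1 → posterior Beta(25/3, 12)
obs 10: x=0 → posterior Beta(25/3, 13)
obs 11: x=1 → posterior Beta(28/3, 13)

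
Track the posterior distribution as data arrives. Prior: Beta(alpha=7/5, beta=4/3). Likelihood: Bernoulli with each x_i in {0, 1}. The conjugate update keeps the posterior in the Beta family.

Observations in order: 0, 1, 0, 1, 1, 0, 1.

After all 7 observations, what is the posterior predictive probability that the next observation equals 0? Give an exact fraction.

obs 1: x=0 → posterior Beta(7/5, 7/3)
obs 2: x=1 → posterior Beta(12/5, 7/3)
obs 3: x=0 → posterior Beta(12/5, 10/3)
obs 4: x=1 → posterior Beta(17/5, 10/3)
obs 5: x=1 → posterior Beta(22/5, 10/3)
obs 6: x=0 → posterior Beta(22/5, 13/3)
obs 7: x=1 → posterior Beta(27/5, 13/3)

65/146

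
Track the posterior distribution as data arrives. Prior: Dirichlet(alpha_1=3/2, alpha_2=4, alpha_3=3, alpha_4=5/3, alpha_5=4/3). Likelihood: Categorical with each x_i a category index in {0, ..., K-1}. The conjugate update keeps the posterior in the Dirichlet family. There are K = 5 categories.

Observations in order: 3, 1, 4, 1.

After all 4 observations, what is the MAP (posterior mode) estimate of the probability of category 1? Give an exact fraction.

10/21

obs 1: x=3 → posterior Dirichlet(3/2, 4, 3, 8/3, 4/3)
obs 2: x=1 → posterior Dirichlet(3/2, 5, 3, 8/3, 4/3)
obs 3: x=4 → posterior Dirichlet(3/2, 5, 3, 8/3, 7/3)
obs 4: x=1 → posterior Dirichlet(3/2, 6, 3, 8/3, 7/3)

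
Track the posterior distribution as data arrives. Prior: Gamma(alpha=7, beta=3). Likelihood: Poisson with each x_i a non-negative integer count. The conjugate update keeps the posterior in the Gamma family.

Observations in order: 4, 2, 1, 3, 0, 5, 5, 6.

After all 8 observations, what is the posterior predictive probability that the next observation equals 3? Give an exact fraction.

obs 1: x=4 → posterior Gamma(11, 4)
obs 2: x=2 → posterior Gamma(13, 5)
obs 3: x=1 → posterior Gamma(14, 6)
obs 4: x=3 → posterior Gamma(17, 7)
obs 5: x=0 → posterior Gamma(17, 8)
obs 6: x=5 → posterior Gamma(22, 9)
obs 7: x=5 → posterior Gamma(27, 10)
obs 8: x=6 → posterior Gamma(33, 11)

152008635678165704282856570226843262395/708801874985091845381344307009569161216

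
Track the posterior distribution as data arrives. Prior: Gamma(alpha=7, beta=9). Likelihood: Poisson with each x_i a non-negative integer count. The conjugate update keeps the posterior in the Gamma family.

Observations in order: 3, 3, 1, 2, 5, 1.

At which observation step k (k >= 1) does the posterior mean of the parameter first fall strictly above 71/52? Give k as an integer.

obs 1: x=3 → posterior Gamma(10, 10)
obs 2: x=3 → posterior Gamma(13, 11)
obs 3: x=1 → posterior Gamma(14, 12)
obs 4: x=2 → posterior Gamma(16, 13)
obs 5: x=5 → posterior Gamma(21, 14)
obs 6: x=1 → posterior Gamma(22, 15)

k = 5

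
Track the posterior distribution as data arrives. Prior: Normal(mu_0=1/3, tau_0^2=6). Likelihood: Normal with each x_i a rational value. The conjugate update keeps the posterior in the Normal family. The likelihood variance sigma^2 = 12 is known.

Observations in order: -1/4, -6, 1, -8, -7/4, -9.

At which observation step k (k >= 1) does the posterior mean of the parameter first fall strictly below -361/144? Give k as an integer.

k = 6

obs 1: x=-1/4 → posterior Normal(5/36, 4)
obs 2: x=-6 → posterior Normal(-67/48, 3)
obs 3: x=1 → posterior Normal(-11/12, 12/5)
obs 4: x=-8 → posterior Normal(-151/72, 2)
obs 5: x=-7/4 → posterior Normal(-43/21, 12/7)
obs 6: x=-9 → posterior Normal(-35/12, 3/2)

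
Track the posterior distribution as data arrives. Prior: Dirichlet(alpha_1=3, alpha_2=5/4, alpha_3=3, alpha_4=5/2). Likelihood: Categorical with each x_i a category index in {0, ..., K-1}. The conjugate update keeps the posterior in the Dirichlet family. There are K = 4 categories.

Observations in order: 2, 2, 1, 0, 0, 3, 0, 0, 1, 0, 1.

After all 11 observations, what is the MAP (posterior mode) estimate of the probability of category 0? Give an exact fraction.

28/67

obs 1: x=2 → posterior Dirichlet(3, 5/4, 4, 5/2)
obs 2: x=2 → posterior Dirichlet(3, 5/4, 5, 5/2)
obs 3: x=1 → posterior Dirichlet(3, 9/4, 5, 5/2)
obs 4: x=0 → posterior Dirichlet(4, 9/4, 5, 5/2)
obs 5: x=0 → posterior Dirichlet(5, 9/4, 5, 5/2)
obs 6: x=3 → posterior Dirichlet(5, 9/4, 5, 7/2)
obs 7: x=0 → posterior Dirichlet(6, 9/4, 5, 7/2)
obs 8: x=0 → posterior Dirichlet(7, 9/4, 5, 7/2)
obs 9: x=1 → posterior Dirichlet(7, 13/4, 5, 7/2)
obs 10: x=0 → posterior Dirichlet(8, 13/4, 5, 7/2)
obs 11: x=1 → posterior Dirichlet(8, 17/4, 5, 7/2)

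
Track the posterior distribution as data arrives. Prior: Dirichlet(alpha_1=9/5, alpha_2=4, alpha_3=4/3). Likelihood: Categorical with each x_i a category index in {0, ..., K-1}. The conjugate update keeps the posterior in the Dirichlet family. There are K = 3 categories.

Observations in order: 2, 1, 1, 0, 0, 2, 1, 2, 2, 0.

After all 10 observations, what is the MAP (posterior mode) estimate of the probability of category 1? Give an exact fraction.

45/106

obs 1: x=2 → posterior Dirichlet(9/5, 4, 7/3)
obs 2: x=1 → posterior Dirichlet(9/5, 5, 7/3)
obs 3: x=1 → posterior Dirichlet(9/5, 6, 7/3)
obs 4: x=0 → posterior Dirichlet(14/5, 6, 7/3)
obs 5: x=0 → posterior Dirichlet(19/5, 6, 7/3)
obs 6: x=2 → posterior Dirichlet(19/5, 6, 10/3)
obs 7: x=1 → posterior Dirichlet(19/5, 7, 10/3)
obs 8: x=2 → posterior Dirichlet(19/5, 7, 13/3)
obs 9: x=2 → posterior Dirichlet(19/5, 7, 16/3)
obs 10: x=0 → posterior Dirichlet(24/5, 7, 16/3)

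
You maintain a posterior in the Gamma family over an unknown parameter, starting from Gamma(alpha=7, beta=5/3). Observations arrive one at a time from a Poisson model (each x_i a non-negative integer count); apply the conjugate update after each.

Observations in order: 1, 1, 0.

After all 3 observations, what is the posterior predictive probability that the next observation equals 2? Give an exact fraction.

8367723947520/34271896307633

obs 1: x=1 → posterior Gamma(8, 8/3)
obs 2: x=1 → posterior Gamma(9, 11/3)
obs 3: x=0 → posterior Gamma(9, 14/3)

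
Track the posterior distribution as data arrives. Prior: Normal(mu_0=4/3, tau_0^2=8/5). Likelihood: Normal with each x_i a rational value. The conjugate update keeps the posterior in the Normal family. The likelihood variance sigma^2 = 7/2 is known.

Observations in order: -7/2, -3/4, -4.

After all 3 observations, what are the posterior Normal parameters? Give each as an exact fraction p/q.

mu_0=-256/249, tau_0^2=56/83

obs 1: x=-7/2 → posterior Normal(-28/153, 56/51)
obs 2: x=-3/4 → posterior Normal(-64/201, 56/67)
obs 3: x=-4 → posterior Normal(-256/249, 56/83)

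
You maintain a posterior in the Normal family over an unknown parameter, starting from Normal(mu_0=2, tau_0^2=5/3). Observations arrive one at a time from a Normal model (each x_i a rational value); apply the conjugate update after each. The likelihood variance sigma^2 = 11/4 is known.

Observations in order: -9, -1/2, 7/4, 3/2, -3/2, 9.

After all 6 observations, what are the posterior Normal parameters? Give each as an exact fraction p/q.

mu_0=91/153, tau_0^2=55/153

obs 1: x=-9 → posterior Normal(-114/53, 55/53)
obs 2: x=-1/2 → posterior Normal(-124/73, 55/73)
obs 3: x=7/4 → posterior Normal(-89/93, 55/93)
obs 4: x=3/2 → posterior Normal(-59/113, 55/113)
obs 5: x=-3/2 → posterior Normal(-89/133, 55/133)
obs 6: x=9 → posterior Normal(91/153, 55/153)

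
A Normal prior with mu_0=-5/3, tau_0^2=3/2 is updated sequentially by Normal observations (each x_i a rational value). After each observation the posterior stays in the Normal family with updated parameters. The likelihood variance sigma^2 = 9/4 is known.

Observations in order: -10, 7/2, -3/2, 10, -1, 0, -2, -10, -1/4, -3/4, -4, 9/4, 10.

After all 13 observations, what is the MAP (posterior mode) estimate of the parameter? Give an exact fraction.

obs 1: x=-10 → posterior Normal(-5, 9/10)
obs 2: x=7/2 → posterior Normal(-18/7, 9/14)
obs 3: x=-3/2 → posterior Normal(-7/3, 1/2)
obs 4: x=10 → posterior Normal(-1/11, 9/22)
obs 5: x=-1 → posterior Normal(-3/13, 9/26)
obs 6: x=0 → posterior Normal(-1/5, 3/10)
obs 7: x=-2 → posterior Normal(-7/17, 9/34)
obs 8: x=-10 → posterior Normal(-27/19, 9/38)
obs 9: x=-1/4 → posterior Normal(-55/42, 3/14)
obs 10: x=-3/4 → posterior Normal(-29/23, 9/46)
obs 11: x=-4 → posterior Normal(-37/25, 9/50)
obs 12: x=9/4 → posterior Normal(-65/54, 1/6)
obs 13: x=10 → posterior Normal(-25/58, 9/58)

-25/58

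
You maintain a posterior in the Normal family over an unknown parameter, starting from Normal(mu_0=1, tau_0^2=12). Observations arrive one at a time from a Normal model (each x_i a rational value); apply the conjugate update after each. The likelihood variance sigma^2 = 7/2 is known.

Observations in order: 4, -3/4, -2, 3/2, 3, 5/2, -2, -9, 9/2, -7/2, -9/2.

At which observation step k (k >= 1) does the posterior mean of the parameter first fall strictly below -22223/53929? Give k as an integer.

k = 11

obs 1: x=4 → posterior Normal(103/31, 84/31)
obs 2: x=-3/4 → posterior Normal(17/11, 84/55)
obs 3: x=-2 → posterior Normal(37/79, 84/79)
obs 4: x=3/2 → posterior Normal(73/103, 84/103)
obs 5: x=3 → posterior Normal(145/127, 84/127)
obs 6: x=5/2 → posterior Normal(205/151, 84/151)
obs 7: x=-2 → posterior Normal(157/175, 12/25)
obs 8: x=-9 → posterior Normal(-59/199, 84/199)
obs 9: x=9/2 → posterior Normal(49/223, 84/223)
obs 10: x=-7/2 → posterior Normal(-35/247, 84/247)
obs 11: x=-9/2 → posterior Normal(-143/271, 84/271)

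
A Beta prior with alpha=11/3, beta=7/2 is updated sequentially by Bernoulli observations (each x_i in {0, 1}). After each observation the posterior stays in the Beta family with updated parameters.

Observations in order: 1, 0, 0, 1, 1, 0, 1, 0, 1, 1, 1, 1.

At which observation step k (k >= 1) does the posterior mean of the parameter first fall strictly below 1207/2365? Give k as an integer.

k = 2

obs 1: x=1 → posterior Beta(14/3, 7/2)
obs 2: x=0 → posterior Beta(14/3, 9/2)
obs 3: x=0 → posterior Beta(14/3, 11/2)
obs 4: x=1 → posterior Beta(17/3, 11/2)
obs 5: x=1 → posterior Beta(20/3, 11/2)
obs 6: x=0 → posterior Beta(20/3, 13/2)
obs 7: x=1 → posterior Beta(23/3, 13/2)
obs 8: x=0 → posterior Beta(23/3, 15/2)
obs 9: x=1 → posterior Beta(26/3, 15/2)
obs 10: x=1 → posterior Beta(29/3, 15/2)
obs 11: x=1 → posterior Beta(32/3, 15/2)
obs 12: x=1 → posterior Beta(35/3, 15/2)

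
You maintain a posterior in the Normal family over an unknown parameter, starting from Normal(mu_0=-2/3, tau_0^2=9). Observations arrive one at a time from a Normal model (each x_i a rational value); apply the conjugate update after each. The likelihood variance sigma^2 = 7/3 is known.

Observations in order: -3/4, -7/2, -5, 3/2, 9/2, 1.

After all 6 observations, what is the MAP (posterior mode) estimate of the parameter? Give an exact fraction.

obs 1: x=-3/4 → posterior Normal(-299/408, 63/34)
obs 2: x=-7/2 → posterior Normal(-1433/732, 63/61)
obs 3: x=-5 → posterior Normal(-3053/1056, 63/88)
obs 4: x=3/2 → posterior Normal(-2567/1380, 63/115)
obs 5: x=9/2 → posterior Normal(-1109/1704, 63/142)
obs 6: x=1 → posterior Normal(-785/2028, 63/169)

-785/2028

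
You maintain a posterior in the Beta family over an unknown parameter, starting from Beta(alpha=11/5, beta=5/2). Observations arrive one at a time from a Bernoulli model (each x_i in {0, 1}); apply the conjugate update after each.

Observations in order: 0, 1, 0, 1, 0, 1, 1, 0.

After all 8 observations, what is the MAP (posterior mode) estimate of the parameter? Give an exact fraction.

52/107

obs 1: x=0 → posterior Beta(11/5, 7/2)
obs 2: x=1 → posterior Beta(16/5, 7/2)
obs 3: x=0 → posterior Beta(16/5, 9/2)
obs 4: x=1 → posterior Beta(21/5, 9/2)
obs 5: x=0 → posterior Beta(21/5, 11/2)
obs 6: x=1 → posterior Beta(26/5, 11/2)
obs 7: x=1 → posterior Beta(31/5, 11/2)
obs 8: x=0 → posterior Beta(31/5, 13/2)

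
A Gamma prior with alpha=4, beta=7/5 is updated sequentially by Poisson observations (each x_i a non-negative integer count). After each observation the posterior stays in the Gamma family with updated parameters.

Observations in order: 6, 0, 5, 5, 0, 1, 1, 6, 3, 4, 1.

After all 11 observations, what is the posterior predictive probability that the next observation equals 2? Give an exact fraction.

559132915964313593310561126943677425694238702909884242891978991206400/2459475510915591313522914643416460823149826441897220888306701971829209

obs 1: x=6 → posterior Gamma(10, 12/5)
obs 2: x=0 → posterior Gamma(10, 17/5)
obs 3: x=5 → posterior Gamma(15, 22/5)
obs 4: x=5 → posterior Gamma(20, 27/5)
obs 5: x=0 → posterior Gamma(20, 32/5)
obs 6: x=1 → posterior Gamma(21, 37/5)
obs 7: x=1 → posterior Gamma(22, 42/5)
obs 8: x=6 → posterior Gamma(28, 47/5)
obs 9: x=3 → posterior Gamma(31, 52/5)
obs 10: x=4 → posterior Gamma(35, 57/5)
obs 11: x=1 → posterior Gamma(36, 62/5)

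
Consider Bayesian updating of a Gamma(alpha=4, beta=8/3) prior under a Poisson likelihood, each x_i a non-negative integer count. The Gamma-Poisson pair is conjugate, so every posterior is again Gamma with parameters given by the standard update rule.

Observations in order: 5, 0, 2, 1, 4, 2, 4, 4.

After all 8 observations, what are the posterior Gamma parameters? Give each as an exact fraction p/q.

obs 1: x=5 → posterior Gamma(9, 11/3)
obs 2: x=0 → posterior Gamma(9, 14/3)
obs 3: x=2 → posterior Gamma(11, 17/3)
obs 4: x=1 → posterior Gamma(12, 20/3)
obs 5: x=4 → posterior Gamma(16, 23/3)
obs 6: x=2 → posterior Gamma(18, 26/3)
obs 7: x=4 → posterior Gamma(22, 29/3)
obs 8: x=4 → posterior Gamma(26, 32/3)

alpha=26, beta=32/3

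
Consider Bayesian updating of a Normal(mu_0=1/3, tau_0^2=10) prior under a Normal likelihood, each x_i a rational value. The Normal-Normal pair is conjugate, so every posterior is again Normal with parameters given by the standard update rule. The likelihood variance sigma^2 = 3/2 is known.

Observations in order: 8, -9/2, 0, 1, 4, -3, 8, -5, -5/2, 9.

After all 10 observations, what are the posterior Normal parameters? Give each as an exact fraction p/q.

obs 1: x=8 → posterior Normal(7, 30/23)
obs 2: x=-9/2 → posterior Normal(71/43, 30/43)
obs 3: x=0 → posterior Normal(71/63, 10/21)
obs 4: x=1 → posterior Normal(91/83, 30/83)
obs 5: x=4 → posterior Normal(171/103, 30/103)
obs 6: x=-3 → posterior Normal(37/41, 10/41)
obs 7: x=8 → posterior Normal(271/143, 30/143)
obs 8: x=-5 → posterior Normal(171/163, 30/163)
obs 9: x=-5/2 → posterior Normal(121/183, 10/61)
obs 10: x=9 → posterior Normal(43/29, 30/203)

mu_0=43/29, tau_0^2=30/203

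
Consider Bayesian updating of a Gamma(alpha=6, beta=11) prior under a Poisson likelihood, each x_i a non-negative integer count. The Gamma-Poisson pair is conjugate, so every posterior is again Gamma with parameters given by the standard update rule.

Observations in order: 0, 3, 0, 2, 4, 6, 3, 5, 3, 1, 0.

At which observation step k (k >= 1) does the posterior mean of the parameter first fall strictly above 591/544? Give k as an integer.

obs 1: x=0 → posterior Gamma(6, 12)
obs 2: x=3 → posterior Gamma(9, 13)
obs 3: x=0 → posterior Gamma(9, 14)
obs 4: x=2 → posterior Gamma(11, 15)
obs 5: x=4 → posterior Gamma(15, 16)
obs 6: x=6 → posterior Gamma(21, 17)
obs 7: x=3 → posterior Gamma(24, 18)
obs 8: x=5 → posterior Gamma(29, 19)
obs 9: x=3 → posterior Gamma(32, 20)
obs 10: x=1 → posterior Gamma(33, 21)
obs 11: x=0 → posterior Gamma(33, 22)

k = 6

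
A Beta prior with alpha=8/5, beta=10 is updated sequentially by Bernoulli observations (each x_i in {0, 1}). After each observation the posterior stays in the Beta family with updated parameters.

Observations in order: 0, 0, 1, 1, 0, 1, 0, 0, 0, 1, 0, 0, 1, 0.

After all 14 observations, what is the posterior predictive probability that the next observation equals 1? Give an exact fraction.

33/128

obs 1: x=0 → posterior Beta(8/5, 11)
obs 2: x=0 → posterior Beta(8/5, 12)
obs 3: x=1 → posterior Beta(13/5, 12)
obs 4: x=1 → posterior Beta(18/5, 12)
obs 5: x=0 → posterior Beta(18/5, 13)
obs 6: x=1 → posterior Beta(23/5, 13)
obs 7: x=0 → posterior Beta(23/5, 14)
obs 8: x=0 → posterior Beta(23/5, 15)
obs 9: x=0 → posterior Beta(23/5, 16)
obs 10: x=1 → posterior Beta(28/5, 16)
obs 11: x=0 → posterior Beta(28/5, 17)
obs 12: x=0 → posterior Beta(28/5, 18)
obs 13: x=1 → posterior Beta(33/5, 18)
obs 14: x=0 → posterior Beta(33/5, 19)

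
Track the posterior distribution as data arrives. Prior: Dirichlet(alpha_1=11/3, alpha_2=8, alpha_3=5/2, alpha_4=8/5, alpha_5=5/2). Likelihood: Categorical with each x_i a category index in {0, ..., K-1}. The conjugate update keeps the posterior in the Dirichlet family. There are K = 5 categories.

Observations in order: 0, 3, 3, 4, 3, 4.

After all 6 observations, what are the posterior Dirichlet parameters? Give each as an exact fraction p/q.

alpha_1=14/3, alpha_2=8, alpha_3=5/2, alpha_4=23/5, alpha_5=9/2

obs 1: x=0 → posterior Dirichlet(14/3, 8, 5/2, 8/5, 5/2)
obs 2: x=3 → posterior Dirichlet(14/3, 8, 5/2, 13/5, 5/2)
obs 3: x=3 → posterior Dirichlet(14/3, 8, 5/2, 18/5, 5/2)
obs 4: x=4 → posterior Dirichlet(14/3, 8, 5/2, 18/5, 7/2)
obs 5: x=3 → posterior Dirichlet(14/3, 8, 5/2, 23/5, 7/2)
obs 6: x=4 → posterior Dirichlet(14/3, 8, 5/2, 23/5, 9/2)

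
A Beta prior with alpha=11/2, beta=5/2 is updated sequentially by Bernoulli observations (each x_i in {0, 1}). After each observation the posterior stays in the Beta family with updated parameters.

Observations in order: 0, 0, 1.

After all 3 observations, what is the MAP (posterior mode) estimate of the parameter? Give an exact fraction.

11/18

obs 1: x=0 → posterior Beta(11/2, 7/2)
obs 2: x=0 → posterior Beta(11/2, 9/2)
obs 3: x=1 → posterior Beta(13/2, 9/2)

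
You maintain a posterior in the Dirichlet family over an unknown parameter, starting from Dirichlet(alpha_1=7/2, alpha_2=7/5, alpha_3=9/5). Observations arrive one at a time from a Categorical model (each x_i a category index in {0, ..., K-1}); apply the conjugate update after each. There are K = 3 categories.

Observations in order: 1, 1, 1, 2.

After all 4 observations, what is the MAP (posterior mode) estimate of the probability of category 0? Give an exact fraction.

obs 1: x=1 → posterior Dirichlet(7/2, 12/5, 9/5)
obs 2: x=1 → posterior Dirichlet(7/2, 17/5, 9/5)
obs 3: x=1 → posterior Dirichlet(7/2, 22/5, 9/5)
obs 4: x=2 → posterior Dirichlet(7/2, 22/5, 14/5)

25/77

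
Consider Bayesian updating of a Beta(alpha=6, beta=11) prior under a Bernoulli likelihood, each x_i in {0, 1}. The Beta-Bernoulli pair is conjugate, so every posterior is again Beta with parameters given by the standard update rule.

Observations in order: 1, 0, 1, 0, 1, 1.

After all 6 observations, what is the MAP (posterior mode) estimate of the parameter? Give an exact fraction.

obs 1: x=1 → posterior Beta(7, 11)
obs 2: x=0 → posterior Beta(7, 12)
obs 3: x=1 → posterior Beta(8, 12)
obs 4: x=0 → posterior Beta(8, 13)
obs 5: x=1 → posterior Beta(9, 13)
obs 6: x=1 → posterior Beta(10, 13)

3/7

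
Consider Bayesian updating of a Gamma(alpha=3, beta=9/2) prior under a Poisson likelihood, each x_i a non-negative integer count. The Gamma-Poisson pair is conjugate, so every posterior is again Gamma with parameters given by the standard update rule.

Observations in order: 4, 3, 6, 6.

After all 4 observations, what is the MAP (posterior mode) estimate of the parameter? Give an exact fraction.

42/17

obs 1: x=4 → posterior Gamma(7, 11/2)
obs 2: x=3 → posterior Gamma(10, 13/2)
obs 3: x=6 → posterior Gamma(16, 15/2)
obs 4: x=6 → posterior Gamma(22, 17/2)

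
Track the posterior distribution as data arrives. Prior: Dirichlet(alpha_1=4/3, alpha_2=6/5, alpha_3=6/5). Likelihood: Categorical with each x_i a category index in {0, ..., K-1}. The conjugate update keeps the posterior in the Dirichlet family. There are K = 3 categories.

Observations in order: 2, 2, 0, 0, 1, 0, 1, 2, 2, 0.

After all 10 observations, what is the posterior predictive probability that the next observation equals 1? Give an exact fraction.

24/103

obs 1: x=2 → posterior Dirichlet(4/3, 6/5, 11/5)
obs 2: x=2 → posterior Dirichlet(4/3, 6/5, 16/5)
obs 3: x=0 → posterior Dirichlet(7/3, 6/5, 16/5)
obs 4: x=0 → posterior Dirichlet(10/3, 6/5, 16/5)
obs 5: x=1 → posterior Dirichlet(10/3, 11/5, 16/5)
obs 6: x=0 → posterior Dirichlet(13/3, 11/5, 16/5)
obs 7: x=1 → posterior Dirichlet(13/3, 16/5, 16/5)
obs 8: x=2 → posterior Dirichlet(13/3, 16/5, 21/5)
obs 9: x=2 → posterior Dirichlet(13/3, 16/5, 26/5)
obs 10: x=0 → posterior Dirichlet(16/3, 16/5, 26/5)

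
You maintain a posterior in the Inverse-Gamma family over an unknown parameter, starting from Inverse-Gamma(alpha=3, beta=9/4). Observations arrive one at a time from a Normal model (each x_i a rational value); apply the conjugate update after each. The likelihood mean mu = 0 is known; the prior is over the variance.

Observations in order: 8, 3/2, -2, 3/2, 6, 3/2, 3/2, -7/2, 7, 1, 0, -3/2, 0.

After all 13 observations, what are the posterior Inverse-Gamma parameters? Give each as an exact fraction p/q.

obs 1: x=8 → posterior Inverse-Gamma(7/2, 137/4)
obs 2: x=3/2 → posterior Inverse-Gamma(4, 283/8)
obs 3: x=-2 → posterior Inverse-Gamma(9/2, 299/8)
obs 4: x=3/2 → posterior Inverse-Gamma(5, 77/2)
obs 5: x=6 → posterior Inverse-Gamma(11/2, 113/2)
obs 6: x=3/2 → posterior Inverse-Gamma(6, 461/8)
obs 7: x=3/2 → posterior Inverse-Gamma(13/2, 235/4)
obs 8: x=-7/2 → posterior Inverse-Gamma(7, 519/8)
obs 9: x=7 → posterior Inverse-Gamma(15/2, 715/8)
obs 10: x=1 → posterior Inverse-Gamma(8, 719/8)
obs 11: x=0 → posterior Inverse-Gamma(17/2, 719/8)
obs 12: x=-3/2 → posterior Inverse-Gamma(9, 91)
obs 13: x=0 → posterior Inverse-Gamma(19/2, 91)

alpha=19/2, beta=91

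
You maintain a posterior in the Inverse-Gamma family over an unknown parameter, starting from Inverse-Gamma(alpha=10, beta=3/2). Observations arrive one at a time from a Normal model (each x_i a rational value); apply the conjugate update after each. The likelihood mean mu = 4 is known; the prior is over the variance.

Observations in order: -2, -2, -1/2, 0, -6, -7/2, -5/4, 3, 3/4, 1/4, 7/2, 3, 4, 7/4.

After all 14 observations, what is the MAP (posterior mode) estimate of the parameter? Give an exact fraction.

obs 1: x=-2 → posterior Inverse-Gamma(21/2, 39/2)
obs 2: x=-2 → posterior Inverse-Gamma(11, 75/2)
obs 3: x=-1/2 → posterior Inverse-Gamma(23/2, 381/8)
obs 4: x=0 → posterior Inverse-Gamma(12, 445/8)
obs 5: x=-6 → posterior Inverse-Gamma(25/2, 845/8)
obs 6: x=-7/2 → posterior Inverse-Gamma(13, 535/4)
obs 7: x=-5/4 → posterior Inverse-Gamma(27/2, 4721/32)
obs 8: x=3 → posterior Inverse-Gamma(14, 4737/32)
obs 9: x=3/4 → posterior Inverse-Gamma(29/2, 2453/16)
obs 10: x=1/4 → posterior Inverse-Gamma(15, 5131/32)
obs 11: x=7/2 → posterior Inverse-Gamma(31/2, 5135/32)
obs 12: x=3 → posterior Inverse-Gamma(16, 5151/32)
obs 13: x=4 → posterior Inverse-Gamma(33/2, 5151/32)
obs 14: x=7/4 → posterior Inverse-Gamma(17, 327/2)

109/12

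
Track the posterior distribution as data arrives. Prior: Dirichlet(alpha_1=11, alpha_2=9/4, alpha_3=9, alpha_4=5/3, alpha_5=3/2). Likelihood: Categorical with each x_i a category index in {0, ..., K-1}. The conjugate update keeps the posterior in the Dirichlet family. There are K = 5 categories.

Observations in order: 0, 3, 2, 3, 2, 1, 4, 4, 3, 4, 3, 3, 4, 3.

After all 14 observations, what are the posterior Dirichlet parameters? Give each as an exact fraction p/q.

alpha_1=12, alpha_2=13/4, alpha_3=11, alpha_4=23/3, alpha_5=11/2

obs 1: x=0 → posterior Dirichlet(12, 9/4, 9, 5/3, 3/2)
obs 2: x=3 → posterior Dirichlet(12, 9/4, 9, 8/3, 3/2)
obs 3: x=2 → posterior Dirichlet(12, 9/4, 10, 8/3, 3/2)
obs 4: x=3 → posterior Dirichlet(12, 9/4, 10, 11/3, 3/2)
obs 5: x=2 → posterior Dirichlet(12, 9/4, 11, 11/3, 3/2)
obs 6: x=1 → posterior Dirichlet(12, 13/4, 11, 11/3, 3/2)
obs 7: x=4 → posterior Dirichlet(12, 13/4, 11, 11/3, 5/2)
obs 8: x=4 → posterior Dirichlet(12, 13/4, 11, 11/3, 7/2)
obs 9: x=3 → posterior Dirichlet(12, 13/4, 11, 14/3, 7/2)
obs 10: x=4 → posterior Dirichlet(12, 13/4, 11, 14/3, 9/2)
obs 11: x=3 → posterior Dirichlet(12, 13/4, 11, 17/3, 9/2)
obs 12: x=3 → posterior Dirichlet(12, 13/4, 11, 20/3, 9/2)
obs 13: x=4 → posterior Dirichlet(12, 13/4, 11, 20/3, 11/2)
obs 14: x=3 → posterior Dirichlet(12, 13/4, 11, 23/3, 11/2)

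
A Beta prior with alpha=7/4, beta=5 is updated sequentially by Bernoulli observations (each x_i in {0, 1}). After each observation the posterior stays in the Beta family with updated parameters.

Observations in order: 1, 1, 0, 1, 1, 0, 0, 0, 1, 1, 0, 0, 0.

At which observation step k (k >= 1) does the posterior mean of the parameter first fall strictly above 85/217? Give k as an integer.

k = 2

obs 1: x=1 → posterior Beta(11/4, 5)
obs 2: x=1 → posterior Beta(15/4, 5)
obs 3: x=0 → posterior Beta(15/4, 6)
obs 4: x=1 → posterior Beta(19/4, 6)
obs 5: x=1 → posterior Beta(23/4, 6)
obs 6: x=0 → posterior Beta(23/4, 7)
obs 7: x=0 → posterior Beta(23/4, 8)
obs 8: x=0 → posterior Beta(23/4, 9)
obs 9: x=1 → posterior Beta(27/4, 9)
obs 10: x=1 → posterior Beta(31/4, 9)
obs 11: x=0 → posterior Beta(31/4, 10)
obs 12: x=0 → posterior Beta(31/4, 11)
obs 13: x=0 → posterior Beta(31/4, 12)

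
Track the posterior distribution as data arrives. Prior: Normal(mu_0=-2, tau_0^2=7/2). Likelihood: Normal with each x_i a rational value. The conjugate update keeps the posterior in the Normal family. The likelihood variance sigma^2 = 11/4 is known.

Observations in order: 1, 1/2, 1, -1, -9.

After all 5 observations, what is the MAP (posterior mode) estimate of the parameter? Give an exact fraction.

obs 1: x=1 → posterior Normal(-8/25, 77/50)
obs 2: x=1/2 → posterior Normal(-1/39, 77/78)
obs 3: x=1 → posterior Normal(13/53, 77/106)
obs 4: x=-1 → posterior Normal(-1/67, 77/134)
obs 5: x=-9 → posterior Normal(-127/81, 77/162)

-127/81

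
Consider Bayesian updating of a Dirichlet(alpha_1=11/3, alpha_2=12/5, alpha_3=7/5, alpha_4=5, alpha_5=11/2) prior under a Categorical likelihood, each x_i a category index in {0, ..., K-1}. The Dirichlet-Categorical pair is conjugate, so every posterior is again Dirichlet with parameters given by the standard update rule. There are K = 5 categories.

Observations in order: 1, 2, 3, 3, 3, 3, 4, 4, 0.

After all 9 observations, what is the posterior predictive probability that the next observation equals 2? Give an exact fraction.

obs 1: x=1 → posterior Dirichlet(11/3, 17/5, 7/5, 5, 11/2)
obs 2: x=2 → posterior Dirichlet(11/3, 17/5, 12/5, 5, 11/2)
obs 3: x=3 → posterior Dirichlet(11/3, 17/5, 12/5, 6, 11/2)
obs 4: x=3 → posterior Dirichlet(11/3, 17/5, 12/5, 7, 11/2)
obs 5: x=3 → posterior Dirichlet(11/3, 17/5, 12/5, 8, 11/2)
obs 6: x=3 → posterior Dirichlet(11/3, 17/5, 12/5, 9, 11/2)
obs 7: x=4 → posterior Dirichlet(11/3, 17/5, 12/5, 9, 13/2)
obs 8: x=4 → posterior Dirichlet(11/3, 17/5, 12/5, 9, 15/2)
obs 9: x=0 → posterior Dirichlet(14/3, 17/5, 12/5, 9, 15/2)

72/809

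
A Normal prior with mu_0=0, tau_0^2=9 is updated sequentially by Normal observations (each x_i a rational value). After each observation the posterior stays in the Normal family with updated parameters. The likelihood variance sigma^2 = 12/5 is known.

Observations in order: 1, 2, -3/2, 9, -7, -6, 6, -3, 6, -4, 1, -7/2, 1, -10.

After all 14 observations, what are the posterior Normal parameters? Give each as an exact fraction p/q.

obs 1: x=1 → posterior Normal(15/19, 36/19)
obs 2: x=2 → posterior Normal(45/34, 18/17)
obs 3: x=-3/2 → posterior Normal(45/98, 36/49)
obs 4: x=9 → posterior Normal(315/128, 9/16)
obs 5: x=-7 → posterior Normal(105/158, 36/79)
obs 6: x=-6 → posterior Normal(-75/188, 18/47)
obs 7: x=6 → posterior Normal(105/218, 36/109)
obs 8: x=-3 → posterior Normal(15/248, 9/31)
obs 9: x=6 → posterior Normal(195/278, 36/139)
obs 10: x=-4 → posterior Normal(75/308, 18/77)
obs 11: x=1 → posterior Normal(105/338, 36/169)
obs 12: x=-7/2 → posterior Normal(0, 9/46)
obs 13: x=1 → posterior Normal(15/199, 36/199)
obs 14: x=-10 → posterior Normal(-135/214, 18/107)

mu_0=-135/214, tau_0^2=18/107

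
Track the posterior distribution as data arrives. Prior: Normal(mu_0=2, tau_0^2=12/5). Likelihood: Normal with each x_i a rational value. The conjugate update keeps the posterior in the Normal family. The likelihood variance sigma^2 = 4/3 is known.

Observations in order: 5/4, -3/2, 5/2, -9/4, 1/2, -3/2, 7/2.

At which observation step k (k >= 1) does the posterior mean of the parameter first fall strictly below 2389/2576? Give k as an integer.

obs 1: x=5/4 → posterior Normal(85/56, 6/7)
obs 2: x=-3/2 → posterior Normal(31/92, 12/23)
obs 3: x=5/2 → posterior Normal(121/128, 3/8)
obs 4: x=-9/4 → posterior Normal(10/41, 12/41)
obs 5: x=1/2 → posterior Normal(29/100, 6/25)
obs 6: x=-3/2 → posterior Normal(1/59, 12/59)
obs 7: x=7/2 → posterior Normal(65/136, 3/17)

k = 2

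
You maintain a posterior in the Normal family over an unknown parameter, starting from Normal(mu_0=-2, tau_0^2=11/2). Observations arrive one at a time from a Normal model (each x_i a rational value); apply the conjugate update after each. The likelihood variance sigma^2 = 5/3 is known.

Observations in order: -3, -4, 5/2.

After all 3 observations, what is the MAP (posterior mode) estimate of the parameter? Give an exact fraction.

-337/218

obs 1: x=-3 → posterior Normal(-119/43, 55/43)
obs 2: x=-4 → posterior Normal(-251/76, 55/76)
obs 3: x=5/2 → posterior Normal(-337/218, 55/109)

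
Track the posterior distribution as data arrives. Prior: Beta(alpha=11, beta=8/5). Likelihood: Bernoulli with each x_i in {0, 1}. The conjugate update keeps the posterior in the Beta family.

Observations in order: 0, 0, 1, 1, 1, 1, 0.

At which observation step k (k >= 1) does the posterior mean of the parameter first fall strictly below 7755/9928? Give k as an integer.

k = 2

obs 1: x=0 → posterior Beta(11, 13/5)
obs 2: x=0 → posterior Beta(11, 18/5)
obs 3: x=1 → posterior Beta(12, 18/5)
obs 4: x=1 → posterior Beta(13, 18/5)
obs 5: x=1 → posterior Beta(14, 18/5)
obs 6: x=1 → posterior Beta(15, 18/5)
obs 7: x=0 → posterior Beta(15, 23/5)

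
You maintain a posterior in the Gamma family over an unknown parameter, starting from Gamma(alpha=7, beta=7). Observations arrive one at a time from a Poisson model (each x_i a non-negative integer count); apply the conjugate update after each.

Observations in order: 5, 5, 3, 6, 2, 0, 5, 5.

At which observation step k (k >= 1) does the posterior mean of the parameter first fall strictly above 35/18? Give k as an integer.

obs 1: x=5 → posterior Gamma(12, 8)
obs 2: x=5 → posterior Gamma(17, 9)
obs 3: x=3 → posterior Gamma(20, 10)
obs 4: x=6 → posterior Gamma(26, 11)
obs 5: x=2 → posterior Gamma(28, 12)
obs 6: x=0 → posterior Gamma(28, 13)
obs 7: x=5 → posterior Gamma(33, 14)
obs 8: x=5 → posterior Gamma(38, 15)

k = 3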